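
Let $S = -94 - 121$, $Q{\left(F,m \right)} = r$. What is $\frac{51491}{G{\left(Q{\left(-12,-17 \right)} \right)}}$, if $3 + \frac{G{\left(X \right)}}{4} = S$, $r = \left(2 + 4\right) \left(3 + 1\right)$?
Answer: $- \frac{51491}{872} \approx -59.049$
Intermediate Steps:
$r = 24$ ($r = 6 \cdot 4 = 24$)
$Q{\left(F,m \right)} = 24$
$S = -215$ ($S = -94 - 121 = -215$)
$G{\left(X \right)} = -872$ ($G{\left(X \right)} = -12 + 4 \left(-215\right) = -12 - 860 = -872$)
$\frac{51491}{G{\left(Q{\left(-12,-17 \right)} \right)}} = \frac{51491}{-872} = 51491 \left(- \frac{1}{872}\right) = - \frac{51491}{872}$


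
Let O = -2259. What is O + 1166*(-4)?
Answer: -6923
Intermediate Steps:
O + 1166*(-4) = -2259 + 1166*(-4) = -2259 - 4664 = -6923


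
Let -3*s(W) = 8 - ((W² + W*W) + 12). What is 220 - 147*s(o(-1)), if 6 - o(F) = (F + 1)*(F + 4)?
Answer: -3504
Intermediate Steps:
o(F) = 6 - (1 + F)*(4 + F) (o(F) = 6 - (F + 1)*(F + 4) = 6 - (1 + F)*(4 + F))
s(W) = 4/3 + 2*W²/3 (s(W) = -(8 - ((W² + W*W) + 12))/3 = -(8 - ((W² + W²) + 12))/3 = -(8 - (2*W² + 12))/3 = -(8 - (12 + 2*W²))/3 = -(8 + (-12 - 2*W²))/3 = -(-4 - 2*W²)/3 = 4/3 + 2*W²/3)
220 - 147*s(o(-1)) = 220 - 147*(4/3 + 2*(2 - 1*(-1)² - 5*(-1))²/3) = 220 - 147*(4/3 + 2*(2 - 1*1 + 5)²/3) = 220 - 147*(4/3 + 2*(2 - 1 + 5)²/3) = 220 - 147*(4/3 + (⅔)*6²) = 220 - 147*(4/3 + (⅔)*36) = 220 - 147*(4/3 + 24) = 220 - 147*76/3 = 220 - 3724 = -3504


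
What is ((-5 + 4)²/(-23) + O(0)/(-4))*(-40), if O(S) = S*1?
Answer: 40/23 ≈ 1.7391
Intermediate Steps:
O(S) = S
((-5 + 4)²/(-23) + O(0)/(-4))*(-40) = ((-5 + 4)²/(-23) + 0/(-4))*(-40) = ((-1)²*(-1/23) + 0*(-¼))*(-40) = (1*(-1/23) + 0)*(-40) = (-1/23 + 0)*(-40) = -1/23*(-40) = 40/23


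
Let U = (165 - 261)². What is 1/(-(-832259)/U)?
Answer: 9216/832259 ≈ 0.011073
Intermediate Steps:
U = 9216 (U = (-96)² = 9216)
1/(-(-832259)/U) = 1/(-(-832259)/9216) = 1/(-1*(-832259/9216)) = 1/(832259/9216) = 9216/832259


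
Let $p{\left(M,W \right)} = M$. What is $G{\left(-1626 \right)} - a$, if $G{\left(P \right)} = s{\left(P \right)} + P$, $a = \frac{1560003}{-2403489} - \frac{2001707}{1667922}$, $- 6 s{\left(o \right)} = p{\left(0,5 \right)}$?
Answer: $- \frac{2170316026789873}{1336277393286} \approx -1624.2$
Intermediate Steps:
$s{\left(o \right)} = 0$ ($s{\left(o \right)} = \left(- \frac{1}{6}\right) 0 = 0$)
$a = - \frac{2471014693163}{1336277393286}$ ($a = 1560003 \left(- \frac{1}{2403489}\right) - \frac{2001707}{1667922} = - \frac{520001}{801163} - \frac{2001707}{1667922} = - \frac{2471014693163}{1336277393286} \approx -1.8492$)
$G{\left(P \right)} = P$ ($G{\left(P \right)} = 0 + P = P$)
$G{\left(-1626 \right)} - a = -1626 - - \frac{2471014693163}{1336277393286} = -1626 + \frac{2471014693163}{1336277393286} = - \frac{2170316026789873}{1336277393286}$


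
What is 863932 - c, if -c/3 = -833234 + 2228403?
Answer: 5049439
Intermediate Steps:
c = -4185507 (c = -3*(-833234 + 2228403) = -3*1395169 = -4185507)
863932 - c = 863932 - 1*(-4185507) = 863932 + 4185507 = 5049439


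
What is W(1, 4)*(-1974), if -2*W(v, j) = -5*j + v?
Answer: -18753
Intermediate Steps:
W(v, j) = -v/2 + 5*j/2 (W(v, j) = -(-5*j + v)/2 = -(v - 5*j)/2 = -v/2 + 5*j/2)
W(1, 4)*(-1974) = (-½*1 + (5/2)*4)*(-1974) = (-½ + 10)*(-1974) = (19/2)*(-1974) = -18753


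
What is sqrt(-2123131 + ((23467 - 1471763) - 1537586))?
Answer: I*sqrt(5109013) ≈ 2260.3*I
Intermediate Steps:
sqrt(-2123131 + ((23467 - 1471763) - 1537586)) = sqrt(-2123131 + (-1448296 - 1537586)) = sqrt(-2123131 - 2985882) = sqrt(-5109013) = I*sqrt(5109013)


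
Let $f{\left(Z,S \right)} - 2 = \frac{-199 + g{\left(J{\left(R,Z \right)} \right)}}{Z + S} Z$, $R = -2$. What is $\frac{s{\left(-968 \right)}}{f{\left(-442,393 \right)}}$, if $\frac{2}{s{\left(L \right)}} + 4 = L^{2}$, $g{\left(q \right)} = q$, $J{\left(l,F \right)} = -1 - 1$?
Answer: $- \frac{7}{5939635920} \approx -1.1785 \cdot 10^{-9}$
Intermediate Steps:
$J{\left(l,F \right)} = -2$ ($J{\left(l,F \right)} = -1 - 1 = -2$)
$f{\left(Z,S \right)} = 2 - \frac{201 Z}{S + Z}$ ($f{\left(Z,S \right)} = 2 + \frac{-199 - 2}{Z + S} Z = 2 + - \frac{201}{S + Z} Z = 2 - \frac{201 Z}{S + Z}$)
$s{\left(L \right)} = \frac{2}{-4 + L^{2}}$
$\frac{s{\left(-968 \right)}}{f{\left(-442,393 \right)}} = \frac{2 \frac{1}{-4 + \left(-968\right)^{2}}}{\frac{1}{393 - 442} \left(\left(-199\right) \left(-442\right) + 2 \cdot 393\right)} = \frac{2 \frac{1}{-4 + 937024}}{\frac{1}{-49} \left(87958 + 786\right)} = \frac{2 \cdot \frac{1}{937020}}{\left(- \frac{1}{49}\right) 88744} = \frac{2 \cdot \frac{1}{937020}}{- \frac{88744}{49}} = \frac{1}{468510} \left(- \frac{49}{88744}\right) = - \frac{7}{5939635920}$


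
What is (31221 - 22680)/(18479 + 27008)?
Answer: 657/3499 ≈ 0.18777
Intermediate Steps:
(31221 - 22680)/(18479 + 27008) = 8541/45487 = 8541*(1/45487) = 657/3499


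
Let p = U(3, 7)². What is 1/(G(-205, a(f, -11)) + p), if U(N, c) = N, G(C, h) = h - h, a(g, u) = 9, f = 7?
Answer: ⅑ ≈ 0.11111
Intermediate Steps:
G(C, h) = 0
p = 9 (p = 3² = 9)
1/(G(-205, a(f, -11)) + p) = 1/(0 + 9) = 1/9 = ⅑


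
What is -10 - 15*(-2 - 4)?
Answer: 80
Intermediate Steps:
-10 - 15*(-2 - 4) = -10 - 15*(-6) = -10 + 90 = 80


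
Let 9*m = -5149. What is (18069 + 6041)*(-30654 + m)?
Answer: -6775753850/9 ≈ -7.5286e+8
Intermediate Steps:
m = -5149/9 (m = (1/9)*(-5149) = -5149/9 ≈ -572.11)
(18069 + 6041)*(-30654 + m) = (18069 + 6041)*(-30654 - 5149/9) = 24110*(-281035/9) = -6775753850/9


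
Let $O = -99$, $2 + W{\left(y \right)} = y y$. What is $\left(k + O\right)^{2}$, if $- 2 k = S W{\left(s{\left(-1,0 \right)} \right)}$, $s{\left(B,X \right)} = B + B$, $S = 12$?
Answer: $12321$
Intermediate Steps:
$s{\left(B,X \right)} = 2 B$
$W{\left(y \right)} = -2 + y^{2}$ ($W{\left(y \right)} = -2 + y y = -2 + y^{2}$)
$k = -12$ ($k = - \frac{12 \left(-2 + \left(2 \left(-1\right)\right)^{2}\right)}{2} = - \frac{12 \left(-2 + \left(-2\right)^{2}\right)}{2} = - \frac{12 \left(-2 + 4\right)}{2} = - \frac{12 \cdot 2}{2} = \left(- \frac{1}{2}\right) 24 = -12$)
$\left(k + O\right)^{2} = \left(-12 - 99\right)^{2} = \left(-111\right)^{2} = 12321$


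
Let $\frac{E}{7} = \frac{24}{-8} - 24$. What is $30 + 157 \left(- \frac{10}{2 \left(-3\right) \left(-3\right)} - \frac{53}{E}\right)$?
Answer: $- \frac{2494}{189} \approx -13.196$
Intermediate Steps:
$E = -189$ ($E = 7 \left(\frac{24}{-8} - 24\right) = 7 \left(24 \left(- \frac{1}{8}\right) - 24\right) = 7 \left(-3 - 24\right) = 7 \left(-27\right) = -189$)
$30 + 157 \left(- \frac{10}{2 \left(-3\right) \left(-3\right)} - \frac{53}{E}\right) = 30 + 157 \left(- \frac{10}{2 \left(-3\right) \left(-3\right)} - \frac{53}{-189}\right) = 30 + 157 \left(- \frac{10}{\left(-6\right) \left(-3\right)} - - \frac{53}{189}\right) = 30 + 157 \left(- \frac{10}{18} + \frac{53}{189}\right) = 30 + 157 \left(\left(-10\right) \frac{1}{18} + \frac{53}{189}\right) = 30 + 157 \left(- \frac{5}{9} + \frac{53}{189}\right) = 30 + 157 \left(- \frac{52}{189}\right) = 30 - \frac{8164}{189} = - \frac{2494}{189}$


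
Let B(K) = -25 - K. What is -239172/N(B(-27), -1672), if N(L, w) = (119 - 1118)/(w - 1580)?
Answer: -86420816/111 ≈ -7.7857e+5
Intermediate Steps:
N(L, w) = -999/(-1580 + w)
-239172/N(B(-27), -1672) = -239172/((-999/(-1580 - 1672))) = -239172/((-999/(-3252))) = -239172/((-999*(-1/3252))) = -239172/333/1084 = -239172*1084/333 = -86420816/111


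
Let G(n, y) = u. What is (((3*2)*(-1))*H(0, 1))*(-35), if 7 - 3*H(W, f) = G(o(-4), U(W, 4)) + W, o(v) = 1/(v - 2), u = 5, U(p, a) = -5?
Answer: 140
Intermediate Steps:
o(v) = 1/(-2 + v)
G(n, y) = 5
H(W, f) = ⅔ - W/3 (H(W, f) = 7/3 - (5 + W)/3 = 7/3 + (-5/3 - W/3) = ⅔ - W/3)
(((3*2)*(-1))*H(0, 1))*(-35) = (((3*2)*(-1))*(⅔ - ⅓*0))*(-35) = ((6*(-1))*(⅔ + 0))*(-35) = -6*⅔*(-35) = -4*(-35) = 140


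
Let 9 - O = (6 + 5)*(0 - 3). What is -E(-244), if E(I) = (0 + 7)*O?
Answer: -294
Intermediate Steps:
O = 42 (O = 9 - (6 + 5)*(0 - 3) = 9 - 11*(-3) = 9 - 1*(-33) = 9 + 33 = 42)
E(I) = 294 (E(I) = (0 + 7)*42 = 7*42 = 294)
-E(-244) = -1*294 = -294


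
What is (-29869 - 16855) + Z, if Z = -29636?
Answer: -76360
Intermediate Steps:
(-29869 - 16855) + Z = (-29869 - 16855) - 29636 = -46724 - 29636 = -76360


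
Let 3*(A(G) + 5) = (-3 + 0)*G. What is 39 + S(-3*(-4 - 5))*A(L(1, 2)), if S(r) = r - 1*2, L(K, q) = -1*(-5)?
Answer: -211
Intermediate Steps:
L(K, q) = 5
A(G) = -5 - G (A(G) = -5 + ((-3 + 0)*G)/3 = -5 + (-3*G)/3 = -5 - G)
S(r) = -2 + r (S(r) = r - 2 = -2 + r)
39 + S(-3*(-4 - 5))*A(L(1, 2)) = 39 + (-2 - 3*(-4 - 5))*(-5 - 1*5) = 39 + (-2 - 3*(-9))*(-5 - 5) = 39 + (-2 + 27)*(-10) = 39 + 25*(-10) = 39 - 250 = -211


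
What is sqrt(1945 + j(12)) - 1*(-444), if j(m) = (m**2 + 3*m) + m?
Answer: 444 + sqrt(2137) ≈ 490.23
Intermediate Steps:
j(m) = m**2 + 4*m
sqrt(1945 + j(12)) - 1*(-444) = sqrt(1945 + 12*(4 + 12)) - 1*(-444) = sqrt(1945 + 12*16) + 444 = sqrt(1945 + 192) + 444 = sqrt(2137) + 444 = 444 + sqrt(2137)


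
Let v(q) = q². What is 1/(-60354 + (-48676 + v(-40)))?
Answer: -1/107430 ≈ -9.3084e-6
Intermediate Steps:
1/(-60354 + (-48676 + v(-40))) = 1/(-60354 + (-48676 + (-40)²)) = 1/(-60354 + (-48676 + 1600)) = 1/(-60354 - 47076) = 1/(-107430) = -1/107430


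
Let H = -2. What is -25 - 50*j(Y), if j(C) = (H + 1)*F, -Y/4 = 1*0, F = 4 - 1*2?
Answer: 75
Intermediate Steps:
F = 2 (F = 4 - 2 = 2)
Y = 0 (Y = -4*0 = 0)
j(C) = -2 (j(C) = (-2 + 1)*2 = -1*2 = -2)
-25 - 50*j(Y) = -25 - 50*(-2) = -25 + 100 = 75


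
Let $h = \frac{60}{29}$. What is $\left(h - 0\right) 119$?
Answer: $\frac{7140}{29} \approx 246.21$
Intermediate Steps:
$h = \frac{60}{29}$ ($h = 60 \cdot \frac{1}{29} = \frac{60}{29} \approx 2.069$)
$\left(h - 0\right) 119 = \left(\frac{60}{29} - 0\right) 119 = \left(\frac{60}{29} + 0\right) 119 = \frac{60}{29} \cdot 119 = \frac{7140}{29}$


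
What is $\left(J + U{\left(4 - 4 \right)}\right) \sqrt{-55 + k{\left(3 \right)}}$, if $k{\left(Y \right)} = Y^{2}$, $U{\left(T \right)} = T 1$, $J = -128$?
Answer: $- 128 i \sqrt{46} \approx - 868.14 i$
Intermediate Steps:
$U{\left(T \right)} = T$
$\left(J + U{\left(4 - 4 \right)}\right) \sqrt{-55 + k{\left(3 \right)}} = \left(-128 + \left(4 - 4\right)\right) \sqrt{-55 + 3^{2}} = \left(-128 + 0\right) \sqrt{-55 + 9} = - 128 \sqrt{-46} = - 128 i \sqrt{46}$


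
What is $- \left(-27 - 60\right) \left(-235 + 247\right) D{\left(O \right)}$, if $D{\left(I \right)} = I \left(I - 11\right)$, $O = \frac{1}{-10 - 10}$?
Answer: $\frac{57681}{100} \approx 576.81$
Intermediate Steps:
$O = - \frac{1}{20}$ ($O = \frac{1}{-20} = - \frac{1}{20} \approx -0.05$)
$D{\left(I \right)} = I \left(-11 + I\right)$
$- \left(-27 - 60\right) \left(-235 + 247\right) D{\left(O \right)} = - \left(-27 - 60\right) \left(-235 + 247\right) \left(- \frac{-11 - \frac{1}{20}}{20}\right) = - \left(-87\right) 12 \left(\left(- \frac{1}{20}\right) \left(- \frac{221}{20}\right)\right) = \left(-1\right) \left(-1044\right) \frac{221}{400} = 1044 \cdot \frac{221}{400} = \frac{57681}{100}$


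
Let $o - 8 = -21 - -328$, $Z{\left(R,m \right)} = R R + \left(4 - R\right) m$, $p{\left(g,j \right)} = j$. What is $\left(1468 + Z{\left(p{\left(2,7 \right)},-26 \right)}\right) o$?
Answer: $502425$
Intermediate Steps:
$Z{\left(R,m \right)} = R^{2} + m \left(4 - R\right)$
$o = 315$ ($o = 8 - -307 = 8 + \left(-21 + 328\right) = 8 + 307 = 315$)
$\left(1468 + Z{\left(p{\left(2,7 \right)},-26 \right)}\right) o = \left(1468 + \left(7^{2} + 4 \left(-26\right) - 7 \left(-26\right)\right)\right) 315 = \left(1468 + \left(49 - 104 + 182\right)\right) 315 = \left(1468 + 127\right) 315 = 1595 \cdot 315 = 502425$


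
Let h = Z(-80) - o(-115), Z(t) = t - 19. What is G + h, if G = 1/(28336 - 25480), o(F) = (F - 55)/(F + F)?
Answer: -6551641/65688 ≈ -99.739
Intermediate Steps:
Z(t) = -19 + t
o(F) = (-55 + F)/(2*F) (o(F) = (-55 + F)/((2*F)) = (-55 + F)*(1/(2*F)) = (-55 + F)/(2*F))
h = -2294/23 (h = (-19 - 80) - (-55 - 115)/(2*(-115)) = -99 - (-1)*(-170)/(2*115) = -99 - 1*17/23 = -99 - 17/23 = -2294/23 ≈ -99.739)
G = 1/2856 ≈ 0.00035014
G + h = 1/2856 - 2294/23 = -6551641/65688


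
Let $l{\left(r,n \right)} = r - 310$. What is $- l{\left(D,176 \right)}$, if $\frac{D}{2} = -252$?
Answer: $814$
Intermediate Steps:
$D = -504$ ($D = 2 \left(-252\right) = -504$)
$l{\left(r,n \right)} = -310 + r$
$- l{\left(D,176 \right)} = - (-310 - 504) = \left(-1\right) \left(-814\right) = 814$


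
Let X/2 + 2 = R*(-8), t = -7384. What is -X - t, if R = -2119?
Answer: -26516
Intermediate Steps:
X = 33900 (X = -4 + 2*(-2119*(-8)) = -4 + 2*16952 = -4 + 33904 = 33900)
-X - t = -1*33900 - 1*(-7384) = -33900 + 7384 = -26516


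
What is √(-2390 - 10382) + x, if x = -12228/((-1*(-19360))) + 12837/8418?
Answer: 6066209/6790520 + 2*I*√3193 ≈ 0.89334 + 113.01*I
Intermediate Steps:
x = 6066209/6790520 (x = -12228/19360 + 12837*(1/8418) = -12228*1/19360 + 4279/2806 = -3057/4840 + 4279/2806 = 6066209/6790520 ≈ 0.89334)
√(-2390 - 10382) + x = √(-2390 - 10382) + 6066209/6790520 = √(-12772) + 6066209/6790520 = 2*I*√3193 + 6066209/6790520 = 6066209/6790520 + 2*I*√3193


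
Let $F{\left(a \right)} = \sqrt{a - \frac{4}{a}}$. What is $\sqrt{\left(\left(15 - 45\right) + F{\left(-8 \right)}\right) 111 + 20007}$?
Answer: $\frac{\sqrt{66708 + 222 i \sqrt{30}}}{2} \approx 129.14 + 1.1769 i$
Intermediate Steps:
$\sqrt{\left(\left(15 - 45\right) + F{\left(-8 \right)}\right) 111 + 20007} = \sqrt{\left(\left(15 - 45\right) + \sqrt{-8 - \frac{4}{-8}}\right) 111 + 20007} = \sqrt{\left(\left(15 - 45\right) + \sqrt{-8 - - \frac{1}{2}}\right) 111 + 20007} = \sqrt{\left(-30 + \sqrt{-8 + \frac{1}{2}}\right) 111 + 20007} = \sqrt{\left(-30 + \sqrt{- \frac{15}{2}}\right) 111 + 20007} = \sqrt{\left(-30 + \frac{i \sqrt{30}}{2}\right) 111 + 20007} = \sqrt{\left(-3330 + \frac{111 i \sqrt{30}}{2}\right) + 20007} = \sqrt{16677 + \frac{111 i \sqrt{30}}{2}}$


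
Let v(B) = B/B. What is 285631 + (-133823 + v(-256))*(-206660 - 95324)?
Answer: 40412388479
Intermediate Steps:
v(B) = 1
285631 + (-133823 + v(-256))*(-206660 - 95324) = 285631 + (-133823 + 1)*(-206660 - 95324) = 285631 - 133822*(-301984) = 285631 + 40412102848 = 40412388479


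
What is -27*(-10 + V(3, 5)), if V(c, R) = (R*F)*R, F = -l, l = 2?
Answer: 1620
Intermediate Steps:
F = -2 (F = -1*2 = -2)
V(c, R) = -2*R**2 (V(c, R) = (R*(-2))*R = (-2*R)*R = -2*R**2)
-27*(-10 + V(3, 5)) = -27*(-10 - 2*5**2) = -27*(-10 - 2*25) = -27*(-10 - 50) = -27*(-60) = 1620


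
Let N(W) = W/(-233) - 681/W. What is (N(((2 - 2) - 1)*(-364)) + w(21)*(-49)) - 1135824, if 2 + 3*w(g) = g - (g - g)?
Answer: -289074348743/254436 ≈ -1.1361e+6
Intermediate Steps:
w(g) = -⅔ + g/3 (w(g) = -⅔ + (g - (g - g))/3 = -⅔ + (g - 1*0)/3 = -⅔ + (g + 0)/3 = -⅔ + g/3)
N(W) = -681/W - W/233 (N(W) = W*(-1/233) - 681/W = -W/233 - 681/W = -681/W - W/233)
(N(((2 - 2) - 1)*(-364)) + w(21)*(-49)) - 1135824 = ((-681*(-1/(364*((2 - 2) - 1))) - ((2 - 2) - 1)*(-364)/233) + (-⅔ + (⅓)*21)*(-49)) - 1135824 = ((-681*(-1/(364*(0 - 1))) - (0 - 1)*(-364)/233) + (-⅔ + 7)*(-49)) - 1135824 = ((-681/((-1*(-364))) - (-1)*(-364)/233) + (19/3)*(-49)) - 1135824 = ((-681/364 - 1/233*364) - 931/3) - 1135824 = ((-681*1/364 - 364/233) - 931/3) - 1135824 = ((-681/364 - 364/233) - 931/3) - 1135824 = (-291169/84812 - 931/3) - 1135824 = -79833479/254436 - 1135824 = -289074348743/254436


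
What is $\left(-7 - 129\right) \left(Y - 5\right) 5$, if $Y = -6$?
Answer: $7480$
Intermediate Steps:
$\left(-7 - 129\right) \left(Y - 5\right) 5 = \left(-7 - 129\right) \left(-6 - 5\right) 5 = - 136 \left(\left(-11\right) 5\right) = \left(-136\right) \left(-55\right) = 7480$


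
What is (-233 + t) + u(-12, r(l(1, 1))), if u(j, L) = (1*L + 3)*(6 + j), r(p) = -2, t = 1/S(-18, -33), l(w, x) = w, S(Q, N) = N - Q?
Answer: -3586/15 ≈ -239.07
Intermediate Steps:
t = -1/15 (t = 1/(-33 - 1*(-18)) = 1/(-33 + 18) = 1/(-15) = -1/15 ≈ -0.066667)
u(j, L) = (3 + L)*(6 + j) (u(j, L) = (L + 3)*(6 + j) = (3 + L)*(6 + j))
(-233 + t) + u(-12, r(l(1, 1))) = (-233 - 1/15) + (18 + 3*(-12) + 6*(-2) - 2*(-12)) = -3496/15 + (18 - 36 - 12 + 24) = -3496/15 - 6 = -3586/15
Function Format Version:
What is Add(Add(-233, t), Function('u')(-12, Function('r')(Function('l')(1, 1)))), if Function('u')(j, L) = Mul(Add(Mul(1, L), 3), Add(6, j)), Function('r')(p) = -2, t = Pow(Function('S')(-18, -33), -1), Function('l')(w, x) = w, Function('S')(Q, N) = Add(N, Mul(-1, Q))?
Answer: Rational(-3586, 15) ≈ -239.07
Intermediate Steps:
t = Rational(-1, 15) (t = Pow(Add(-33, Mul(-1, -18)), -1) = Pow(Add(-33, 18), -1) = Pow(-15, -1) = Rational(-1, 15) ≈ -0.066667)
Function('u')(j, L) = Mul(Add(3, L), Add(6, j)) (Function('u')(j, L) = Mul(Add(L, 3), Add(6, j)) = Mul(Add(3, L), Add(6, j)))
Add(Add(-233, t), Function('u')(-12, Function('r')(Function('l')(1, 1)))) = Add(Add(-233, Rational(-1, 15)), Add(18, Mul(3, -12), Mul(6, -2), Mul(-2, -12))) = Add(Rational(-3496, 15), Add(18, -36, -12, 24)) = Add(Rational(-3496, 15), -6) = Rational(-3586, 15)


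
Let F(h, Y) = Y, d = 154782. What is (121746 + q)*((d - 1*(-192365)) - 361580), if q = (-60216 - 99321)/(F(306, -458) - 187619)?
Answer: -330483687302907/188077 ≈ -1.7572e+9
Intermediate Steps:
q = 159537/188077 (q = (-60216 - 99321)/(-458 - 187619) = -159537/(-188077) = -159537*(-1/188077) = 159537/188077 ≈ 0.84825)
(121746 + q)*((d - 1*(-192365)) - 361580) = (121746 + 159537/188077)*((154782 - 1*(-192365)) - 361580) = 22897781979*((154782 + 192365) - 361580)/188077 = 22897781979*(347147 - 361580)/188077 = (22897781979/188077)*(-14433) = -330483687302907/188077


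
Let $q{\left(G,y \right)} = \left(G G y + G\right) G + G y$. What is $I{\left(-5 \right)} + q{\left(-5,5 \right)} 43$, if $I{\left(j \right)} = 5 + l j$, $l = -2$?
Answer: $-26860$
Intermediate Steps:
$I{\left(j \right)} = 5 - 2 j$
$q{\left(G,y \right)} = G y + G \left(G + y G^{2}\right)$ ($q{\left(G,y \right)} = \left(G^{2} y + G\right) G + G y = \left(y G^{2} + G\right) G + G y = \left(G + y G^{2}\right) G + G y = G \left(G + y G^{2}\right) + G y = G y + G \left(G + y G^{2}\right)$)
$I{\left(-5 \right)} + q{\left(-5,5 \right)} 43 = \left(5 - -10\right) + - 5 \left(-5 + 5 + 5 \left(-5\right)^{2}\right) 43 = \left(5 + 10\right) + - 5 \left(-5 + 5 + 5 \cdot 25\right) 43 = 15 + - 5 \left(-5 + 5 + 125\right) 43 = 15 + \left(-5\right) 125 \cdot 43 = 15 - 26875 = -26860$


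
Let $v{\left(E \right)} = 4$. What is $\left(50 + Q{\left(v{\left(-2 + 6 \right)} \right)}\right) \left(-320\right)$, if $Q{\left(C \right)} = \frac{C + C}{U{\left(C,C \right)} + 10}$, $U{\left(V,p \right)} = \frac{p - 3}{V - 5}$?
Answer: $- \frac{146560}{9} \approx -16284.0$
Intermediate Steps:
$U{\left(V,p \right)} = \frac{-3 + p}{-5 + V}$
$Q{\left(C \right)} = \frac{2 C}{10 + \frac{-3 + C}{-5 + C}}$ ($Q{\left(C \right)} = \frac{C + C}{\frac{-3 + C}{-5 + C} + 10} = \frac{2 C}{10 + \frac{-3 + C}{-5 + C}}$)
$\left(50 + Q{\left(v{\left(-2 + 6 \right)} \right)}\right) \left(-320\right) = \left(50 + 2 \cdot 4 \frac{1}{-53 + 11 \cdot 4} \left(-5 + 4\right)\right) \left(-320\right) = \left(50 + 2 \cdot 4 \frac{1}{-53 + 44} \left(-1\right)\right) \left(-320\right) = \left(50 + 2 \cdot 4 \frac{1}{-9} \left(-1\right)\right) \left(-320\right) = \left(50 + 2 \cdot 4 \left(- \frac{1}{9}\right) \left(-1\right)\right) \left(-320\right) = \left(50 + \frac{8}{9}\right) \left(-320\right) = \frac{458}{9} \left(-320\right) = - \frac{146560}{9}$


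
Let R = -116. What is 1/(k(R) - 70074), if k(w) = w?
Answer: -1/70190 ≈ -1.4247e-5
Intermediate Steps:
1/(k(R) - 70074) = 1/(-116 - 70074) = 1/(-70190) = -1/70190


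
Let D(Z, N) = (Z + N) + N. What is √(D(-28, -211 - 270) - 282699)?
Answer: 3*I*√31521 ≈ 532.63*I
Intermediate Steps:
D(Z, N) = Z + 2*N (D(Z, N) = (N + Z) + N = Z + 2*N)
√(D(-28, -211 - 270) - 282699) = √((-28 + 2*(-211 - 270)) - 282699) = √((-28 + 2*(-481)) - 282699) = √((-28 - 962) - 282699) = √(-990 - 282699) = √(-283689) = 3*I*√31521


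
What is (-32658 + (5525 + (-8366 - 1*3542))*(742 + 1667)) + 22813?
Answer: -15386492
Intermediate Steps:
(-32658 + (5525 + (-8366 - 1*3542))*(742 + 1667)) + 22813 = (-32658 + (5525 + (-8366 - 3542))*2409) + 22813 = (-32658 + (5525 - 11908)*2409) + 22813 = (-32658 - 6383*2409) + 22813 = (-32658 - 15376647) + 22813 = -15409305 + 22813 = -15386492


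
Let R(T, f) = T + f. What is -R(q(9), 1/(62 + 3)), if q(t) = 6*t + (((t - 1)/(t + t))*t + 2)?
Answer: -3901/65 ≈ -60.015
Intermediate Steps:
q(t) = 3/2 + 13*t/2 (q(t) = 6*t + (((-1 + t)/((2*t)))*t + 2) = 6*t + (((-1 + t)*(1/(2*t)))*t + 2) = 6*t + (((-1 + t)/(2*t))*t + 2) = 6*t + ((-½ + t/2) + 2) = 6*t + (3/2 + t/2) = 3/2 + 13*t/2)
-R(q(9), 1/(62 + 3)) = -((3/2 + (13/2)*9) + 1/(62 + 3)) = -((3/2 + 117/2) + 1/65) = -(60 + 1/65) = -1*3901/65 = -3901/65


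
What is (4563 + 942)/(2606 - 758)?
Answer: 1835/616 ≈ 2.9789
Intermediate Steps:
(4563 + 942)/(2606 - 758) = 5505/1848 = 5505*(1/1848) = 1835/616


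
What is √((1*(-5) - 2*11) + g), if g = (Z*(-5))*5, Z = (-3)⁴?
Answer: 6*I*√57 ≈ 45.299*I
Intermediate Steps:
Z = 81
g = -2025 (g = (81*(-5))*5 = -405*5 = -2025)
√((1*(-5) - 2*11) + g) = √((1*(-5) - 2*11) - 2025) = √((-5 - 22) - 2025) = √(-27 - 2025) = √(-2052) = 6*I*√57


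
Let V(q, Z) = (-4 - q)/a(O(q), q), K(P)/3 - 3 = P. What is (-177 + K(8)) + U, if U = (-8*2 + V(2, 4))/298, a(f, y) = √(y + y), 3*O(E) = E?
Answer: -42931/298 ≈ -144.06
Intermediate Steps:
O(E) = E/3
K(P) = 9 + 3*P
a(f, y) = √2*√y (a(f, y) = √(2*y) = √2*√y)
V(q, Z) = √2*(-4 - q)/(2*√q) (V(q, Z) = (-4 - q)/((√2*√q)) = (-4 - q)*(√2/(2*√q)) = √2*(-4 - q)/(2*√q))
U = -19/298 (U = (-8*2 + √2*(-4 - 1*2)/(2*√2))/298 = (-16 + √2*(√2/2)*(-4 - 2)/2)*(1/298) = (-16 + (½)*√2*(√2/2)*(-6))*(1/298) = (-16 - 3)*(1/298) = -19*1/298 = -19/298 ≈ -0.063758)
(-177 + K(8)) + U = (-177 + (9 + 3*8)) - 19/298 = (-177 + (9 + 24)) - 19/298 = (-177 + 33) - 19/298 = -144 - 19/298 = -42931/298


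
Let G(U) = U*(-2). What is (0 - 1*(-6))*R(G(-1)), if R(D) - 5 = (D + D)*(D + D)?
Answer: 126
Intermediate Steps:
G(U) = -2*U
R(D) = 5 + 4*D² (R(D) = 5 + (D + D)*(D + D) = 5 + (2*D)*(2*D) = 5 + 4*D²)
(0 - 1*(-6))*R(G(-1)) = (0 - 1*(-6))*(5 + 4*(-2*(-1))²) = (0 + 6)*(5 + 4*2²) = 6*(5 + 4*4) = 6*(5 + 16) = 6*21 = 126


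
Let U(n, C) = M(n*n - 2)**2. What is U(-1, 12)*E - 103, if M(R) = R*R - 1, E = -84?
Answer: -103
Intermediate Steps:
M(R) = -1 + R**2 (M(R) = R**2 - 1 = -1 + R**2)
U(n, C) = (-1 + (-2 + n**2)**2)**2 (U(n, C) = (-1 + (n*n - 2)**2)**2 = (-1 + (n**2 - 2)**2)**2 = (-1 + (-2 + n**2)**2)**2)
U(-1, 12)*E - 103 = (-1 + (-2 + (-1)**2)**2)**2*(-84) - 103 = (-1 + (-2 + 1)**2)**2*(-84) - 103 = (-1 + (-1)**2)**2*(-84) - 103 = (-1 + 1)**2*(-84) - 103 = 0**2*(-84) - 103 = 0*(-84) - 103 = 0 - 103 = -103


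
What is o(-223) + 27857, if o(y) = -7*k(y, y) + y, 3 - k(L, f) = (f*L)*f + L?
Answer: -77600917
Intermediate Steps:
k(L, f) = 3 - L - L*f² (k(L, f) = 3 - ((f*L)*f + L) = 3 - ((L*f)*f + L) = 3 - (L*f² + L) = 3 - (L + L*f²) = 3 + (-L - L*f²) = 3 - L - L*f²)
o(y) = -21 + 7*y³ + 8*y (o(y) = -7*(3 - y - y*y²) + y = -7*(3 - y - y³) + y = (-21 + 7*y + 7*y³) + y = -21 + 7*y³ + 8*y)
o(-223) + 27857 = (-21 + 7*(-223)³ + 8*(-223)) + 27857 = (-21 + 7*(-11089567) - 1784) + 27857 = (-21 - 77626969 - 1784) + 27857 = -77628774 + 27857 = -77600917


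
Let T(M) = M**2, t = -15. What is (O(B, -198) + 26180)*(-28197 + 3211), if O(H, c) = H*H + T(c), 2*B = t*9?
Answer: -3495054173/2 ≈ -1.7475e+9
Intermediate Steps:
B = -135/2 (B = (-15*9)/2 = (1/2)*(-135) = -135/2 ≈ -67.500)
O(H, c) = H**2 + c**2 (O(H, c) = H*H + c**2 = H**2 + c**2)
(O(B, -198) + 26180)*(-28197 + 3211) = (((-135/2)**2 + (-198)**2) + 26180)*(-28197 + 3211) = ((18225/4 + 39204) + 26180)*(-24986) = (175041/4 + 26180)*(-24986) = (279761/4)*(-24986) = -3495054173/2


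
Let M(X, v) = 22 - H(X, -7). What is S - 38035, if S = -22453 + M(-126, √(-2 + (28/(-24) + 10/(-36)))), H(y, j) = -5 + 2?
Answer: -60463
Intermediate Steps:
H(y, j) = -3
M(X, v) = 25 (M(X, v) = 22 - 1*(-3) = 22 + 3 = 25)
S = -22428 (S = -22453 + 25 = -22428)
S - 38035 = -22428 - 38035 = -60463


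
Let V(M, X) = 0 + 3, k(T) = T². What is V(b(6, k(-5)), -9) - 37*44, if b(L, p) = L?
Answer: -1625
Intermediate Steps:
V(M, X) = 3
V(b(6, k(-5)), -9) - 37*44 = 3 - 37*44 = 3 - 1628 = -1625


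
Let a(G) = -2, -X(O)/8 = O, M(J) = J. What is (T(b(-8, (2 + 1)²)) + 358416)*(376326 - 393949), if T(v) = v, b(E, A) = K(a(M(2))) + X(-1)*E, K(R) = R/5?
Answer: -31576151234/5 ≈ -6.3152e+9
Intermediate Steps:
X(O) = -8*O
K(R) = R/5 (K(R) = R*(⅕) = R/5)
b(E, A) = -⅖ + 8*E (b(E, A) = (⅕)*(-2) + (-8*(-1))*E = -⅖ + 8*E)
(T(b(-8, (2 + 1)²)) + 358416)*(376326 - 393949) = ((-⅖ + 8*(-8)) + 358416)*(376326 - 393949) = ((-⅖ - 64) + 358416)*(-17623) = (-322/5 + 358416)*(-17623) = (1791758/5)*(-17623) = -31576151234/5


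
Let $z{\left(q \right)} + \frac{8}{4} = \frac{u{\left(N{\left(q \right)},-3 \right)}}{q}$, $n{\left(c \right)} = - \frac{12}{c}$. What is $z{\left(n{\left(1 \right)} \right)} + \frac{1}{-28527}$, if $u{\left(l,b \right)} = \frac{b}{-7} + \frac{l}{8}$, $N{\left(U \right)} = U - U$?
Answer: $- \frac{1626067}{798756} \approx -2.0357$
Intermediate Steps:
$N{\left(U \right)} = 0$
$u{\left(l,b \right)} = - \frac{b}{7} + \frac{l}{8}$ ($u{\left(l,b \right)} = b \left(- \frac{1}{7}\right) + l \frac{1}{8} = - \frac{b}{7} + \frac{l}{8}$)
$z{\left(q \right)} = -2 + \frac{3}{7 q}$ ($z{\left(q \right)} = -2 + \frac{\left(- \frac{1}{7}\right) \left(-3\right) + \frac{1}{8} \cdot 0}{q} = -2 + \frac{\frac{3}{7} + 0}{q} = -2 + \frac{3}{7 q}$)
$z{\left(n{\left(1 \right)} \right)} + \frac{1}{-28527} = \left(-2 + \frac{3}{7 \left(- \frac{12}{1}\right)}\right) + \frac{1}{-28527} = \left(-2 + \frac{3}{7 \left(\left(-12\right) 1\right)}\right) - \frac{1}{28527} = \left(-2 + \frac{3}{7 \left(-12\right)}\right) - \frac{1}{28527} = \left(-2 + \frac{3}{7} \left(- \frac{1}{12}\right)\right) - \frac{1}{28527} = \left(-2 - \frac{1}{28}\right) - \frac{1}{28527} = - \frac{57}{28} - \frac{1}{28527} = - \frac{1626067}{798756}$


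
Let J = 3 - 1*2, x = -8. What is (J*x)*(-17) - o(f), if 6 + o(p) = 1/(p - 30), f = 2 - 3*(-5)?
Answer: 1847/13 ≈ 142.08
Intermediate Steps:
J = 1 (J = 3 - 2 = 1)
f = 17 (f = 2 + 15 = 17)
o(p) = -6 + 1/(-30 + p) (o(p) = -6 + 1/(p - 30) = -6 + 1/(-30 + p))
(J*x)*(-17) - o(f) = (1*(-8))*(-17) - (181 - 6*17)/(-30 + 17) = -8*(-17) - (181 - 102)/(-13) = 136 - (-1)*79/13 = 136 - 1*(-79/13) = 136 + 79/13 = 1847/13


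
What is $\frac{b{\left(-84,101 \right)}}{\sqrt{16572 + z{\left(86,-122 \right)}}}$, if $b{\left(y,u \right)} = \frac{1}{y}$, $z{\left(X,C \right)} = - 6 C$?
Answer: $- \frac{\sqrt{4326}}{726768} \approx -9.05 \cdot 10^{-5}$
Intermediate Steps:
$\frac{b{\left(-84,101 \right)}}{\sqrt{16572 + z{\left(86,-122 \right)}}} = \frac{1}{\left(-84\right) \sqrt{16572 - -732}} = - \frac{1}{84 \sqrt{16572 + 732}} = - \frac{1}{84 \sqrt{17304}} = - \frac{1}{84 \cdot 2 \sqrt{4326}} = - \frac{\frac{1}{8652} \sqrt{4326}}{84} = - \frac{\sqrt{4326}}{726768}$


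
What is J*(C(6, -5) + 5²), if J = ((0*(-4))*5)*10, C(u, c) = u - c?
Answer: 0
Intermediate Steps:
J = 0 (J = (0*5)*10 = 0*10 = 0)
J*(C(6, -5) + 5²) = 0*((6 - 1*(-5)) + 5²) = 0*((6 + 5) + 25) = 0*(11 + 25) = 0*36 = 0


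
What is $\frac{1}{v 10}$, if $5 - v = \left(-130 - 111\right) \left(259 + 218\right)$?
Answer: $\frac{1}{1149620} \approx 8.6985 \cdot 10^{-7}$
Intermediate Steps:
$v = 114962$ ($v = 5 - \left(-130 - 111\right) \left(259 + 218\right) = 5 - \left(-241\right) 477 = 5 - -114957 = 5 + 114957 = 114962$)
$\frac{1}{v 10} = \frac{1}{114962 \cdot 10} = \frac{1}{1149620}$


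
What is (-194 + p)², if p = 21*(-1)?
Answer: 46225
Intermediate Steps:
p = -21
(-194 + p)² = (-194 - 21)² = (-215)² = 46225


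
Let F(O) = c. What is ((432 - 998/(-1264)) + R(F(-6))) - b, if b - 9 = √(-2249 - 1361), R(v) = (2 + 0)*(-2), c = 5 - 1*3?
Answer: 265307/632 - 19*I*√10 ≈ 419.79 - 60.083*I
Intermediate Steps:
c = 2 (c = 5 - 3 = 2)
F(O) = 2
R(v) = -4 (R(v) = 2*(-2) = -4)
b = 9 + 19*I*√10 (b = 9 + √(-2249 - 1361) = 9 + √(-3610) = 9 + 19*I*√10 ≈ 9.0 + 60.083*I)
((432 - 998/(-1264)) + R(F(-6))) - b = ((432 - 998/(-1264)) - 4) - (9 + 19*I*√10) = ((432 - 998*(-1/1264)) - 4) + (-9 - 19*I*√10) = ((432 + 499/632) - 4) + (-9 - 19*I*√10) = (273523/632 - 4) + (-9 - 19*I*√10) = 270995/632 + (-9 - 19*I*√10) = 265307/632 - 19*I*√10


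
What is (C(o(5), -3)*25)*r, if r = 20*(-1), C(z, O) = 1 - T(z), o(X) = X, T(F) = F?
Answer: 2000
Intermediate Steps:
C(z, O) = 1 - z
r = -20
(C(o(5), -3)*25)*r = ((1 - 1*5)*25)*(-20) = ((1 - 5)*25)*(-20) = -4*25*(-20) = -100*(-20) = 2000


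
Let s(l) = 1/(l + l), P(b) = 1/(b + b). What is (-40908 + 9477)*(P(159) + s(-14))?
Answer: 1519165/1484 ≈ 1023.7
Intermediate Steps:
P(b) = 1/(2*b)
s(l) = 1/(2*l)
(-40908 + 9477)*(P(159) + s(-14)) = (-40908 + 9477)*((½)/159 + (½)/(-14)) = -31431*((½)*(1/159) + (½)*(-1/14)) = -31431*(1/318 - 1/28) = -31431*(-145/4452) = 1519165/1484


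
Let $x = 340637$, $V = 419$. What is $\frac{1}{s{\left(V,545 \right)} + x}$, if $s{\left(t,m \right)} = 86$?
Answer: $\frac{1}{340723} \approx 2.9349 \cdot 10^{-6}$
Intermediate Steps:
$\frac{1}{s{\left(V,545 \right)} + x} = \frac{1}{86 + 340637} = \frac{1}{340723}$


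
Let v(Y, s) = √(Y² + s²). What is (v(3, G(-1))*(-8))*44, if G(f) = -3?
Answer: -1056*√2 ≈ -1493.4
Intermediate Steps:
(v(3, G(-1))*(-8))*44 = (√(3² + (-3)²)*(-8))*44 = (√(9 + 9)*(-8))*44 = (√18*(-8))*44 = ((3*√2)*(-8))*44 = -24*√2*44 = -1056*√2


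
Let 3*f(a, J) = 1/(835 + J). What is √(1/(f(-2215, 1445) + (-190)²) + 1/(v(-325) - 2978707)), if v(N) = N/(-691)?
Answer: √196350907499163238634712423013/84706711111695702 ≈ 0.0052312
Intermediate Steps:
v(N) = -N/691 (v(N) = N*(-1/691) = -N/691)
f(a, J) = 1/(3*(835 + J))
√(1/(f(-2215, 1445) + (-190)²) + 1/(v(-325) - 2978707)) = √(1/(1/(3*(835 + 1445)) + (-190)²) + 1/(-1/691*(-325) - 2978707)) = √(1/((⅓)/2280 + 36100) + 1/(325/691 - 2978707)) = √(1/((⅓)*(1/2280) + 36100) + 1/(-2058286212/691)) = √(1/(1/6840 + 36100) - 691/2058286212) = √(1/(246924001/6840) - 691/2058286212) = √(6840/246924001 - 691/2058286212) = √(13908053205389/508240266670174212) = √196350907499163238634712423013/84706711111695702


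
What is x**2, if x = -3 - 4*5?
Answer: 529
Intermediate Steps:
x = -23 (x = -3 - 20 = -23)
x**2 = (-23)**2 = 529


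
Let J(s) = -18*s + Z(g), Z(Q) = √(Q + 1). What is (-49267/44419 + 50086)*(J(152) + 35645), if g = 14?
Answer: 73213335721203/44419 + 2224720767*√15/44419 ≈ 1.6484e+9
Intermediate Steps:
Z(Q) = √(1 + Q)
J(s) = √15 - 18*s (J(s) = -18*s + √(1 + 14) = -18*s + √15 = √15 - 18*s)
(-49267/44419 + 50086)*(J(152) + 35645) = (-49267/44419 + 50086)*((√15 - 18*152) + 35645) = (-49267*1/44419 + 50086)*((√15 - 2736) + 35645) = (-49267/44419 + 50086)*((-2736 + √15) + 35645) = 2224720767*(32909 + √15)/44419 = 73213335721203/44419 + 2224720767*√15/44419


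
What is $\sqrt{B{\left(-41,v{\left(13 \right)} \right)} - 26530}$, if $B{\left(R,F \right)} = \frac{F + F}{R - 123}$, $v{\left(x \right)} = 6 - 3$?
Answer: $\frac{i \sqrt{178387966}}{82} \approx 162.88 i$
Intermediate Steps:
$v{\left(x \right)} = 3$ ($v{\left(x \right)} = 6 - 3 = 3$)
$B{\left(R,F \right)} = \frac{2 F}{-123 + R}$
$\sqrt{B{\left(-41,v{\left(13 \right)} \right)} - 26530} = \sqrt{2 \cdot 3 \frac{1}{-123 - 41} - 26530} = \sqrt{2 \cdot 3 \frac{1}{-164} - 26530} = \sqrt{2 \cdot 3 \left(- \frac{1}{164}\right) - 26530} = \sqrt{- \frac{3}{82} - 26530} = \sqrt{- \frac{2175463}{82}} = \frac{i \sqrt{178387966}}{82}$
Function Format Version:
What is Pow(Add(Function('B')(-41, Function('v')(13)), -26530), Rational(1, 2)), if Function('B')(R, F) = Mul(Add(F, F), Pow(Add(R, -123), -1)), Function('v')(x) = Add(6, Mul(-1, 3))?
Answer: Mul(Rational(1, 82), I, Pow(178387966, Rational(1, 2))) ≈ Mul(162.88, I)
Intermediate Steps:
Function('v')(x) = 3 (Function('v')(x) = Add(6, -3) = 3)
Function('B')(R, F) = Mul(2, F, Pow(Add(-123, R), -1)) (Function('B')(R, F) = Mul(Mul(2, F), Pow(Add(-123, R), -1)) = Mul(2, F, Pow(Add(-123, R), -1)))
Pow(Add(Function('B')(-41, Function('v')(13)), -26530), Rational(1, 2)) = Pow(Add(Mul(2, 3, Pow(Add(-123, -41), -1)), -26530), Rational(1, 2)) = Pow(Add(Mul(2, 3, Pow(-164, -1)), -26530), Rational(1, 2)) = Pow(Add(Mul(2, 3, Rational(-1, 164)), -26530), Rational(1, 2)) = Pow(Add(Rational(-3, 82), -26530), Rational(1, 2)) = Pow(Rational(-2175463, 82), Rational(1, 2)) = Mul(Rational(1, 82), I, Pow(178387966, Rational(1, 2)))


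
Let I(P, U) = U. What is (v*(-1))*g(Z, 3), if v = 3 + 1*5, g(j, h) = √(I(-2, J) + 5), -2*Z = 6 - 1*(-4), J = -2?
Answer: -8*√3 ≈ -13.856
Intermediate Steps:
Z = -5 (Z = -(6 - 1*(-4))/2 = -(6 + 4)/2 = -½*10 = -5)
g(j, h) = √3 (g(j, h) = √(-2 + 5) = √3)
v = 8 (v = 3 + 5 = 8)
(v*(-1))*g(Z, 3) = (8*(-1))*√3 = -8*√3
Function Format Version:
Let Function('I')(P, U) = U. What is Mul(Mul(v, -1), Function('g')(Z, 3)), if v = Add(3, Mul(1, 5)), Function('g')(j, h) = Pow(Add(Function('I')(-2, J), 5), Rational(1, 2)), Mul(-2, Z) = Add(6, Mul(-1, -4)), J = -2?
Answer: Mul(-8, Pow(3, Rational(1, 2))) ≈ -13.856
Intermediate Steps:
Z = -5 (Z = Mul(Rational(-1, 2), Add(6, Mul(-1, -4))) = Mul(Rational(-1, 2), Add(6, 4)) = Mul(Rational(-1, 2), 10) = -5)
Function('g')(j, h) = Pow(3, Rational(1, 2)) (Function('g')(j, h) = Pow(Add(-2, 5), Rational(1, 2)) = Pow(3, Rational(1, 2)))
v = 8 (v = Add(3, 5) = 8)
Mul(Mul(v, -1), Function('g')(Z, 3)) = Mul(Mul(8, -1), Pow(3, Rational(1, 2))) = Mul(-8, Pow(3, Rational(1, 2)))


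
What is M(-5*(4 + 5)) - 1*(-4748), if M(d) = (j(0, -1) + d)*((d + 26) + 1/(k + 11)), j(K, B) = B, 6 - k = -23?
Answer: 112417/20 ≈ 5620.9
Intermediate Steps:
k = 29 (k = 6 - 1*(-23) = 6 + 23 = 29)
M(d) = (-1 + d)*(1041/40 + d) (M(d) = (-1 + d)*((d + 26) + 1/(29 + 11)) = (-1 + d)*((26 + d) + 1/40) = (-1 + d)*(1041/40 + d))
M(-5*(4 + 5)) - 1*(-4748) = (-1041/40 + (-5*(4 + 5))**2 + 1001*(-5*(4 + 5))/40) - 1*(-4748) = (-1041/40 + (-5*9)**2 + 1001*(-5*9)/40) + 4748 = (-1041/40 + (-45)**2 + (1001/40)*(-45)) + 4748 = (-1041/40 + 2025 - 9009/8) + 4748 = 17457/20 + 4748 = 112417/20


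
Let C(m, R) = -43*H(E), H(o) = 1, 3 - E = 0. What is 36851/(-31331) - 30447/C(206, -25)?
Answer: 952350364/1347233 ≈ 706.89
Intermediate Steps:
E = 3 (E = 3 - 1*0 = 3 + 0 = 3)
C(m, R) = -43 (C(m, R) = -43*1 = -43)
36851/(-31331) - 30447/C(206, -25) = 36851/(-31331) - 30447/(-43) = 36851*(-1/31331) - 30447*(-1/43) = -36851/31331 + 30447/43 = 952350364/1347233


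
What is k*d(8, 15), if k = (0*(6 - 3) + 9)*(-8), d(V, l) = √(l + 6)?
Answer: -72*√21 ≈ -329.95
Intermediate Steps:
d(V, l) = √(6 + l)
k = -72 (k = (0*3 + 9)*(-8) = (0 + 9)*(-8) = 9*(-8) = -72)
k*d(8, 15) = -72*√(6 + 15) = -72*√21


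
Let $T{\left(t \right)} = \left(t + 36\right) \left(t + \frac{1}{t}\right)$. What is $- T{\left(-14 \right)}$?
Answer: $\frac{2167}{7} \approx 309.57$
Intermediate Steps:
$T{\left(t \right)} = \left(36 + t\right) \left(t + \frac{1}{t}\right)$
$- T{\left(-14 \right)} = - (1 + \left(-14\right)^{2} + 36 \left(-14\right) + \frac{36}{-14}) = - (1 + 196 - 504 + 36 \left(- \frac{1}{14}\right)) = - (1 + 196 - 504 - \frac{18}{7}) = \left(-1\right) \left(- \frac{2167}{7}\right) = \frac{2167}{7}$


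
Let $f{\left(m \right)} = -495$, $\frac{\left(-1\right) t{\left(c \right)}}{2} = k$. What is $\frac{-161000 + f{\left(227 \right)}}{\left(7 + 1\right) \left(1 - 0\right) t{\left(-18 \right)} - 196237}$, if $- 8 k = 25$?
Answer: $\frac{161495}{196187} \approx 0.82317$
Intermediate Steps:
$k = - \frac{25}{8}$ ($k = \left(- \frac{1}{8}\right) 25 = - \frac{25}{8} \approx -3.125$)
$t{\left(c \right)} = \frac{25}{4}$ ($t{\left(c \right)} = \left(-2\right) \left(- \frac{25}{8}\right) = \frac{25}{4}$)
$\frac{-161000 + f{\left(227 \right)}}{\left(7 + 1\right) \left(1 - 0\right) t{\left(-18 \right)} - 196237} = \frac{-161000 - 495}{\left(7 + 1\right) \left(1 - 0\right) \frac{25}{4} - 196237} = - \frac{161495}{8 \left(1 + 0\right) \frac{25}{4} - 196237} = - \frac{161495}{8 \cdot 1 \cdot \frac{25}{4} - 196237} = - \frac{161495}{8 \cdot \frac{25}{4} - 196237} = - \frac{161495}{50 - 196237} = - \frac{161495}{-196187} = \left(-161495\right) \left(- \frac{1}{196187}\right) = \frac{161495}{196187}$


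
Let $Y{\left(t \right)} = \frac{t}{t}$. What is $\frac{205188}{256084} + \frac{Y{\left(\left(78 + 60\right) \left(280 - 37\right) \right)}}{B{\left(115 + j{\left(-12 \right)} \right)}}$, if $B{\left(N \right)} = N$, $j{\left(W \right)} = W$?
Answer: $\frac{5347612}{6594163} \approx 0.81096$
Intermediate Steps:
$Y{\left(t \right)} = 1$
$\frac{205188}{256084} + \frac{Y{\left(\left(78 + 60\right) \left(280 - 37\right) \right)}}{B{\left(115 + j{\left(-12 \right)} \right)}} = \frac{205188}{256084} + 1 \frac{1}{115 - 12} = 205188 \cdot \frac{1}{256084} + 1 \cdot \frac{1}{103} = \frac{51297}{64021} + 1 \cdot \frac{1}{103} = \frac{51297}{64021} + \frac{1}{103} = \frac{5347612}{6594163}$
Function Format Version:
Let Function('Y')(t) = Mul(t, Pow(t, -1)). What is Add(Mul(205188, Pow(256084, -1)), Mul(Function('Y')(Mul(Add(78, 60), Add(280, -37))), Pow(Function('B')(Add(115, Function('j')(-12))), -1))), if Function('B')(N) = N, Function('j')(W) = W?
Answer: Rational(5347612, 6594163) ≈ 0.81096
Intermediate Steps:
Function('Y')(t) = 1
Add(Mul(205188, Pow(256084, -1)), Mul(Function('Y')(Mul(Add(78, 60), Add(280, -37))), Pow(Function('B')(Add(115, Function('j')(-12))), -1))) = Add(Mul(205188, Pow(256084, -1)), Mul(1, Pow(Add(115, -12), -1))) = Add(Mul(205188, Rational(1, 256084)), Mul(1, Pow(103, -1))) = Add(Rational(51297, 64021), Mul(1, Rational(1, 103))) = Add(Rational(51297, 64021), Rational(1, 103)) = Rational(5347612, 6594163)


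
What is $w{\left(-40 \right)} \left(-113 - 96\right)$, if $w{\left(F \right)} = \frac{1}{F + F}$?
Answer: $\frac{209}{80} \approx 2.6125$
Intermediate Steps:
$w{\left(F \right)} = \frac{1}{2 F}$
$w{\left(-40 \right)} \left(-113 - 96\right) = \frac{1}{2 \left(-40\right)} \left(-113 - 96\right) = \frac{1}{2} \left(- \frac{1}{40}\right) \left(-209\right) = \left(- \frac{1}{80}\right) \left(-209\right) = \frac{209}{80}$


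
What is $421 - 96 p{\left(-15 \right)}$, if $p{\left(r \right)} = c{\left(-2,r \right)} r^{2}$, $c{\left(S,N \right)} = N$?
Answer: $324421$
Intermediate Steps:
$p{\left(r \right)} = r^{3}$ ($p{\left(r \right)} = r r^{2} = r^{3}$)
$421 - 96 p{\left(-15 \right)} = 421 - 96 \left(-15\right)^{3} = 421 - -324000 = 421 + 324000 = 324421$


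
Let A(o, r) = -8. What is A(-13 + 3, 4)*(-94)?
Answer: 752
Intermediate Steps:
A(-13 + 3, 4)*(-94) = -8*(-94) = 752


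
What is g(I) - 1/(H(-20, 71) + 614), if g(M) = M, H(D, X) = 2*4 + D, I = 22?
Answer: 13243/602 ≈ 21.998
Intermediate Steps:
H(D, X) = 8 + D
g(I) - 1/(H(-20, 71) + 614) = 22 - 1/((8 - 20) + 614) = 22 - 1/(-12 + 614) = 22 - 1/602 = 13243/602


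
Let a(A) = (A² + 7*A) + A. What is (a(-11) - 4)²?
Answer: 841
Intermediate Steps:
a(A) = A² + 8*A
(a(-11) - 4)² = (-11*(8 - 11) - 4)² = (-11*(-3) - 4)² = (33 - 4)² = 29² = 841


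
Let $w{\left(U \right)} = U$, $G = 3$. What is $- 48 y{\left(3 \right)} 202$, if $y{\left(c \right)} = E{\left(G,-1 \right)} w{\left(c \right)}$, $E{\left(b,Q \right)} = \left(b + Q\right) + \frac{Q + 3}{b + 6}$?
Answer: $-64640$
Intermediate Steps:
$E{\left(b,Q \right)} = Q + b + \frac{3 + Q}{6 + b}$ ($E{\left(b,Q \right)} = \left(Q + b\right) + \frac{3 + Q}{6 + b} = Q + b + \frac{3 + Q}{6 + b}$)
$y{\left(c \right)} = \frac{20 c}{9}$ ($y{\left(c \right)} = \frac{3 + 3^{2} + 6 \cdot 3 + 7 \left(-1\right) - 3}{6 + 3} c = \frac{3 + 9 + 18 - 7 - 3}{9} c = \frac{1}{9} \cdot 20 c = \frac{20 c}{9}$)
$- 48 y{\left(3 \right)} 202 = - 48 \cdot \frac{20}{9} \cdot 3 \cdot 202 = \left(-48\right) \frac{20}{3} \cdot 202 = \left(-320\right) 202 = -64640$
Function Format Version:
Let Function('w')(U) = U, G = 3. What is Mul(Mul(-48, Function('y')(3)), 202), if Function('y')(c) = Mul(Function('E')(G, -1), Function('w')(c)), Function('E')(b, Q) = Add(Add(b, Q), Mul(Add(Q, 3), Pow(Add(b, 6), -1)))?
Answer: -64640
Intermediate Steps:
Function('E')(b, Q) = Add(Q, b, Mul(Pow(Add(6, b), -1), Add(3, Q))) (Function('E')(b, Q) = Add(Add(Q, b), Mul(Add(3, Q), Pow(Add(6, b), -1))) = Add(Add(Q, b), Mul(Pow(Add(6, b), -1), Add(3, Q))) = Add(Q, b, Mul(Pow(Add(6, b), -1), Add(3, Q))))
Function('y')(c) = Mul(Rational(20, 9), c) (Function('y')(c) = Mul(Mul(Pow(Add(6, 3), -1), Add(3, Pow(3, 2), Mul(6, 3), Mul(7, -1), Mul(-1, 3))), c) = Mul(Mul(Pow(9, -1), Add(3, 9, 18, -7, -3)), c) = Mul(Mul(Rational(1, 9), 20), c) = Mul(Rational(20, 9), c))
Mul(Mul(-48, Function('y')(3)), 202) = Mul(Mul(-48, Mul(Rational(20, 9), 3)), 202) = Mul(Mul(-48, Rational(20, 3)), 202) = Mul(-320, 202) = -64640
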